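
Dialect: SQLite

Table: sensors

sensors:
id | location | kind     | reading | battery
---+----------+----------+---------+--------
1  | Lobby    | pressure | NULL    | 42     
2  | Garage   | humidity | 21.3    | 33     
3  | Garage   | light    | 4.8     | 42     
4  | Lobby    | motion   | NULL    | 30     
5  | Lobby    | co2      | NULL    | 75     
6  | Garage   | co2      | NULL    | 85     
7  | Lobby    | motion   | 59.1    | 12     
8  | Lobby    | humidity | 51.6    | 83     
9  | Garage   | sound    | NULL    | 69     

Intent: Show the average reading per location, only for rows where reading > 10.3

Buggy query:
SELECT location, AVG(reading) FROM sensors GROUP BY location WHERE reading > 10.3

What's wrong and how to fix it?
Bug: WHERE cannot follow GROUP BY

Fix: Place WHERE between FROM and GROUP BY

Corrected query:
SELECT location, AVG(reading) FROM sensors WHERE reading > 10.3 GROUP BY location

Result:
location | AVG(reading)
---------+-------------
Garage   | 21.3        
Lobby    | 55.35       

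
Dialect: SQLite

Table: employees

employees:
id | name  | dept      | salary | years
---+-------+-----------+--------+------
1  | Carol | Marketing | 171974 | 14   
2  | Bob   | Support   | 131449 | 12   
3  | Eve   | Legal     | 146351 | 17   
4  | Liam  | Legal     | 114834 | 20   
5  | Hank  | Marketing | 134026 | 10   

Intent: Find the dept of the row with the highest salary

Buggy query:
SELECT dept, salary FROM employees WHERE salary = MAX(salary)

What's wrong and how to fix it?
Bug: WHERE is evaluated per row; an aggregate over the whole table isn't defined there

Fix: Wrap MAX in a scalar subquery so WHERE compares against a single value

Corrected query:
SELECT dept, salary FROM employees WHERE salary = (SELECT MAX(salary) FROM employees)

Result:
dept      | salary
----------+-------
Marketing | 171974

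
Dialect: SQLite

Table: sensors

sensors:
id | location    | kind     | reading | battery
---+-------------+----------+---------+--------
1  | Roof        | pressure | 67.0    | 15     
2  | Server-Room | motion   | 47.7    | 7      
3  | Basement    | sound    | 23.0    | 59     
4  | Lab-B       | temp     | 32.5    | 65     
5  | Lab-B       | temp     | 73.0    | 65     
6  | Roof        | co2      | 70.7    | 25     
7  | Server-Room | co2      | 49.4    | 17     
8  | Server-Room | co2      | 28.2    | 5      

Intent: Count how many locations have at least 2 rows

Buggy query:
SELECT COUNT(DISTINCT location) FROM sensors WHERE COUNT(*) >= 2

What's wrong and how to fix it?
Bug: WHERE filters individual rows, not groups, so a group-level COUNT is invalid there

Fix: Use a subquery that GROUPs and filters with HAVING, then count its rows

Corrected query:
SELECT COUNT(*) FROM (SELECT location FROM sensors GROUP BY location HAVING COUNT(*) >= 2)

Result:
COUNT(*)
--------
3       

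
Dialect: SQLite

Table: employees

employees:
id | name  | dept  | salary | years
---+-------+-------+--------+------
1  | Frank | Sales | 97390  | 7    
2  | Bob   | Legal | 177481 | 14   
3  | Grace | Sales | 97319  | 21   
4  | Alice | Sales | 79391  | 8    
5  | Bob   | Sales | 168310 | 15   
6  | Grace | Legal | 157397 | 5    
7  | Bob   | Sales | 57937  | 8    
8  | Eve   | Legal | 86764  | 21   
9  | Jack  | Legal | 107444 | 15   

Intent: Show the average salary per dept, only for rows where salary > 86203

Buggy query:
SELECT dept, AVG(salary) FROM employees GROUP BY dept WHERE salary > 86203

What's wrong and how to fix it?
Bug: WHERE cannot follow GROUP BY

Fix: Place WHERE between FROM and GROUP BY

Corrected query:
SELECT dept, AVG(salary) FROM employees WHERE salary > 86203 GROUP BY dept

Result:
dept  | AVG(salary)  
------+--------------
Legal | 132271.5     
Sales | 121006.333333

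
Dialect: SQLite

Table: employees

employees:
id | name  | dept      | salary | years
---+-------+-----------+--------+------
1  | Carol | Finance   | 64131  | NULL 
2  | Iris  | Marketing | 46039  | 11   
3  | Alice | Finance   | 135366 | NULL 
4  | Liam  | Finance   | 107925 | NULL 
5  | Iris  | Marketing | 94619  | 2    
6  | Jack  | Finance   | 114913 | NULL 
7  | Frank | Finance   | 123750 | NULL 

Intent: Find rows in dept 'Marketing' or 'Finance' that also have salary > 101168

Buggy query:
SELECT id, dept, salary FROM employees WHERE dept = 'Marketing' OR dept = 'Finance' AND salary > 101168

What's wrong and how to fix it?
Bug: Without parentheses, AND is evaluated before OR, so the salary filter only applies to the 'Finance' branch

Fix: Add parentheses around the OR so the AND applies to both alternatives

Corrected query:
SELECT id, dept, salary FROM employees WHERE (dept = 'Marketing' OR dept = 'Finance') AND salary > 101168

Result:
id | dept    | salary
---+---------+-------
3  | Finance | 135366
4  | Finance | 107925
6  | Finance | 114913
7  | Finance | 123750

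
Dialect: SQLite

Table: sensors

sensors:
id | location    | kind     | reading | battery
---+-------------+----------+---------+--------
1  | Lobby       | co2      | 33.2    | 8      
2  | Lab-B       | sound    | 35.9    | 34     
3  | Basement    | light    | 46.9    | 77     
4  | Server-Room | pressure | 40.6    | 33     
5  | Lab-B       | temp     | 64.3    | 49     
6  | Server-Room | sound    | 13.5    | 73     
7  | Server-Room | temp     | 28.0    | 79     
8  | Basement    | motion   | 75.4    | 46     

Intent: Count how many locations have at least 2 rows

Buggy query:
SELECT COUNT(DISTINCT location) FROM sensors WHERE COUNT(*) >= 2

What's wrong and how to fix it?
Bug: WHERE filters individual rows, not groups, so a group-level COUNT is invalid there

Fix: Use a subquery that GROUPs and filters with HAVING, then count its rows

Corrected query:
SELECT COUNT(*) FROM (SELECT location FROM sensors GROUP BY location HAVING COUNT(*) >= 2)

Result:
COUNT(*)
--------
3       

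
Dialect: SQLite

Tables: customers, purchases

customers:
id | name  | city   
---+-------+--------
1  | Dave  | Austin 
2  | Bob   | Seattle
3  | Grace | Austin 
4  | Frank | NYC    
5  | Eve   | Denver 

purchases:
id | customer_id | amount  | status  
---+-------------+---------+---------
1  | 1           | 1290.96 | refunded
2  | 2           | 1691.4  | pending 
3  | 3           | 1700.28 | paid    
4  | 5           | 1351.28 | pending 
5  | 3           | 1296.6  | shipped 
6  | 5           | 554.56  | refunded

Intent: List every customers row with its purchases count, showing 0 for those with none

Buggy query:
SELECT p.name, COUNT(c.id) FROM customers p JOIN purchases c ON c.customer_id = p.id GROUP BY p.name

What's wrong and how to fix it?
Bug: INNER JOIN drops customers rows that have no matching purchases rows

Fix: Use LEFT JOIN so parents without children still appear (COUNT(c.id) gives 0)

Corrected query:
SELECT p.name, COUNT(c.id) FROM customers p LEFT JOIN purchases c ON c.customer_id = p.id GROUP BY p.name

Result:
name  | COUNT(c.id)
------+------------
Bob   | 1          
Dave  | 1          
Eve   | 2          
Frank | 0          
Grace | 2          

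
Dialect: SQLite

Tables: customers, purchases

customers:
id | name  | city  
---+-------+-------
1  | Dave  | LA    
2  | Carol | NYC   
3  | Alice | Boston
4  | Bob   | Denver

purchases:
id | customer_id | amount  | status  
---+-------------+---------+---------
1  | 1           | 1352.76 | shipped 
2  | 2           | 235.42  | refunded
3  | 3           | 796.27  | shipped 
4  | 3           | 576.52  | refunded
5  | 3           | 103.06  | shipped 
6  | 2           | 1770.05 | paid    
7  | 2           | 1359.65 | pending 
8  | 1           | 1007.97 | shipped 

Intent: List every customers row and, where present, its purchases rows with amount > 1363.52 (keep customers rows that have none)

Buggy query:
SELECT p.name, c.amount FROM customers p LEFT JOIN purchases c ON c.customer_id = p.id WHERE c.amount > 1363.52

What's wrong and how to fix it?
Bug: A WHERE condition on the right-hand table after LEFT JOIN drops unmatched parents

Fix: Put 'c.amount > 1363.52' in the JOIN's ON clause instead of WHERE

Corrected query:
SELECT p.name, c.amount FROM customers p LEFT JOIN purchases c ON c.customer_id = p.id AND c.amount > 1363.52

Result:
name  | amount 
------+--------
Dave  | NULL   
Carol | 1770.05
Alice | NULL   
Bob   | NULL   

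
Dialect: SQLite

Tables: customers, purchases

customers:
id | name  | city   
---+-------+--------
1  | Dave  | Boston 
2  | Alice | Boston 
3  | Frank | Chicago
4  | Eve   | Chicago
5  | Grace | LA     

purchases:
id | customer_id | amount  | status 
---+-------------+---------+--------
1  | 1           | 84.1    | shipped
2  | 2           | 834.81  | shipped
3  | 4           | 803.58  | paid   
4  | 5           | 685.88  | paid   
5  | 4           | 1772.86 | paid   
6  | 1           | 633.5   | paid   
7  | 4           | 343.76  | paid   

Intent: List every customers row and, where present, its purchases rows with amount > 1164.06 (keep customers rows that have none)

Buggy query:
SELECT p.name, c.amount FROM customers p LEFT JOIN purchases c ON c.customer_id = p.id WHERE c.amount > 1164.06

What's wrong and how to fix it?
Bug: Filtering c.amount in WHERE discards the NULL rows produced by LEFT JOIN, turning it into an inner join

Fix: Put 'c.amount > 1164.06' in the JOIN's ON clause instead of WHERE

Corrected query:
SELECT p.name, c.amount FROM customers p LEFT JOIN purchases c ON c.customer_id = p.id AND c.amount > 1164.06

Result:
name  | amount 
------+--------
Dave  | NULL   
Alice | NULL   
Frank | NULL   
Eve   | 1772.86
Grace | NULL   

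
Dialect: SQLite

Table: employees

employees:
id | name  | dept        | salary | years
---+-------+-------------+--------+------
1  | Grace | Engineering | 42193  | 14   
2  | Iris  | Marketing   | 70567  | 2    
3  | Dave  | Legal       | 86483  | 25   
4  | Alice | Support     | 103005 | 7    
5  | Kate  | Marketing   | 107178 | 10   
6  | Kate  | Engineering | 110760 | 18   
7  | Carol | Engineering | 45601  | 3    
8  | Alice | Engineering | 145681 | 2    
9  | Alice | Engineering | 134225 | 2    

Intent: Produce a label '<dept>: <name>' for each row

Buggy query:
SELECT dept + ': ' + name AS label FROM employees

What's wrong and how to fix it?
Bug: SQLite uses || for string concatenation; + coerces text to numbers (yielding 0)

Fix: Replace + with || to concatenate text

Corrected query:
SELECT dept || ': ' || name AS label FROM employees

Result:
label             
------------------
Engineering: Grace
Marketing: Iris   
Legal: Dave       
Support: Alice    
Marketing: Kate   
Engineering: Kate 
Engineering: Carol
Engineering: Alice
Engineering: Alice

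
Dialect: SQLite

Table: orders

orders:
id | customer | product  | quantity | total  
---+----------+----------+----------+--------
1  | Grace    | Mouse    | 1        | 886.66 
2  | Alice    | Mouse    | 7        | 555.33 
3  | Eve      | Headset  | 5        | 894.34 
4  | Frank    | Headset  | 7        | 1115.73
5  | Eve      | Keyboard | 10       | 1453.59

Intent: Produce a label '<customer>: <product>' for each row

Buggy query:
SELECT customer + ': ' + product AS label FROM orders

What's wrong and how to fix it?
Bug: SQLite uses || for string concatenation; + coerces text to numbers (yielding 0)

Fix: Replace + with || to concatenate text

Corrected query:
SELECT customer || ': ' || product AS label FROM orders

Result:
label         
--------------
Grace: Mouse  
Alice: Mouse  
Eve: Headset  
Frank: Headset
Eve: Keyboard 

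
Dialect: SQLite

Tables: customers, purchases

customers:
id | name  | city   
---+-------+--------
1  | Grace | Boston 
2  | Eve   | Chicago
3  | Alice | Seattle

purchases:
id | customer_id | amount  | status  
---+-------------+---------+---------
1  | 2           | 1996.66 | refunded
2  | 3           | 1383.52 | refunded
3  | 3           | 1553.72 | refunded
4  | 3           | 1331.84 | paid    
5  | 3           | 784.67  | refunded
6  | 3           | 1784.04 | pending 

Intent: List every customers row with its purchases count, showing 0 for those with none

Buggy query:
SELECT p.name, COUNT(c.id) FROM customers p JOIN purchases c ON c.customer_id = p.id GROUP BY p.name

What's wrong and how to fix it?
Bug: INNER JOIN drops customers rows that have no matching purchases rows

Fix: Switch to LEFT JOIN to retain unmatched parent rows

Corrected query:
SELECT p.name, COUNT(c.id) FROM customers p LEFT JOIN purchases c ON c.customer_id = p.id GROUP BY p.name

Result:
name  | COUNT(c.id)
------+------------
Alice | 5          
Eve   | 1          
Grace | 0          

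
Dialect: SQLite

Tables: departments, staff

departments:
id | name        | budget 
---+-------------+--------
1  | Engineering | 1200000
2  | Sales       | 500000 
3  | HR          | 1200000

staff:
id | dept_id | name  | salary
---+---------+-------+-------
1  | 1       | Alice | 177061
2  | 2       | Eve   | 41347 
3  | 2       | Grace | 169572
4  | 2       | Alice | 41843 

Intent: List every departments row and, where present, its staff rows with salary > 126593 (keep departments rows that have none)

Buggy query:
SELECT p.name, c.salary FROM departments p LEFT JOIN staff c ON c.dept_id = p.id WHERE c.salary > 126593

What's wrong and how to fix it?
Bug: Filtering c.salary in WHERE discards the NULL rows produced by LEFT JOIN, turning it into an inner join

Fix: Move the right-table condition into the ON clause so unmatched parents are kept

Corrected query:
SELECT p.name, c.salary FROM departments p LEFT JOIN staff c ON c.dept_id = p.id AND c.salary > 126593

Result:
name        | salary
------------+-------
Engineering | 177061
Sales       | 169572
HR          | NULL  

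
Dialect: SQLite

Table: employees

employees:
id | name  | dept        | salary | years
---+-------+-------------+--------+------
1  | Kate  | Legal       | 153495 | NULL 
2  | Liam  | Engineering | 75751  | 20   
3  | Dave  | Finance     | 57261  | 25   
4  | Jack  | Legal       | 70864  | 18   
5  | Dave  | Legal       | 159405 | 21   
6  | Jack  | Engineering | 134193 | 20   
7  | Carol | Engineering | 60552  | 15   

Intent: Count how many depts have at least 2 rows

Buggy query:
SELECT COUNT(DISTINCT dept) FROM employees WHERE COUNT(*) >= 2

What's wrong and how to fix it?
Bug: WHERE filters individual rows, not groups, so a group-level COUNT is invalid there

Fix: Group first with HAVING COUNT(*) >= 2, then COUNT the resulting groups

Corrected query:
SELECT COUNT(*) FROM (SELECT dept FROM employees GROUP BY dept HAVING COUNT(*) >= 2)

Result:
COUNT(*)
--------
2       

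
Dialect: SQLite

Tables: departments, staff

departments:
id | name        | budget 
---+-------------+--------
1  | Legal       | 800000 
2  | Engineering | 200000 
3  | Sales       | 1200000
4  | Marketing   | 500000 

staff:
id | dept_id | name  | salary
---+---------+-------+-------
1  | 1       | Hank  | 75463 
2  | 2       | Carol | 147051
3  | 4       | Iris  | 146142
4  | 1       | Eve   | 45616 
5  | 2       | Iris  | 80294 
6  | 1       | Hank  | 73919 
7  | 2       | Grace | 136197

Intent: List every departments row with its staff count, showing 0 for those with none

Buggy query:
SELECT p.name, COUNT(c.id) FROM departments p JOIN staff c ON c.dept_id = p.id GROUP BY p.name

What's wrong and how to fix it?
Bug: INNER JOIN drops departments rows that have no matching staff rows

Fix: Switch to LEFT JOIN to retain unmatched parent rows

Corrected query:
SELECT p.name, COUNT(c.id) FROM departments p LEFT JOIN staff c ON c.dept_id = p.id GROUP BY p.name

Result:
name        | COUNT(c.id)
------------+------------
Engineering | 3          
Legal       | 3          
Marketing   | 1          
Sales       | 0          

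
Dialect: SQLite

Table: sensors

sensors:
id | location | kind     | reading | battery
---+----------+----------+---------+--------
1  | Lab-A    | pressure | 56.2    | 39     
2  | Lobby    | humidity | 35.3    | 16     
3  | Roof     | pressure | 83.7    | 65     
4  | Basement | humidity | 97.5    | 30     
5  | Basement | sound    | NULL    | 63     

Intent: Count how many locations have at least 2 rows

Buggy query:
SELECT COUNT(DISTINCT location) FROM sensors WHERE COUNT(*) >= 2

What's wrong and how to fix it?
Bug: COUNT(*) cannot appear in WHERE; the per-group count doesn't exist yet

Fix: Group first with HAVING COUNT(*) >= 2, then COUNT the resulting groups

Corrected query:
SELECT COUNT(*) FROM (SELECT location FROM sensors GROUP BY location HAVING COUNT(*) >= 2)

Result:
COUNT(*)
--------
1       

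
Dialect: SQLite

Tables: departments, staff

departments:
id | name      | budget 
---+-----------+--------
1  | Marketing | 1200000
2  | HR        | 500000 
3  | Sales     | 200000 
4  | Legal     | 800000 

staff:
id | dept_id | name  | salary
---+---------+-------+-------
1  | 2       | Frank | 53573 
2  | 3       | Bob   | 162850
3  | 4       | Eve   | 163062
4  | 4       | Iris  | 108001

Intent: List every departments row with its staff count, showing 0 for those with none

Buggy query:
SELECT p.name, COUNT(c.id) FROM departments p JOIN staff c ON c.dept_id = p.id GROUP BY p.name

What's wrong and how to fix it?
Bug: An inner join excludes parents with zero children

Fix: Use LEFT JOIN so parents without children still appear (COUNT(c.id) gives 0)

Corrected query:
SELECT p.name, COUNT(c.id) FROM departments p LEFT JOIN staff c ON c.dept_id = p.id GROUP BY p.name

Result:
name      | COUNT(c.id)
----------+------------
HR        | 1          
Legal     | 2          
Marketing | 0          
Sales     | 1          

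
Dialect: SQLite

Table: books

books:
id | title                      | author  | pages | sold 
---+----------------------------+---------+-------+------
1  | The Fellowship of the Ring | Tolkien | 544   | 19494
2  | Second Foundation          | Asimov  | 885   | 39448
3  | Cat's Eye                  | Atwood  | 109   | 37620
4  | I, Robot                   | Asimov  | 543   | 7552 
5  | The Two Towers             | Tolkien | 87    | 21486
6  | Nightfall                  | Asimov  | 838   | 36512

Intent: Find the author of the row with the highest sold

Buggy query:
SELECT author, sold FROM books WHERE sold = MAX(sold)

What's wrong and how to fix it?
Bug: WHERE is evaluated per row; an aggregate over the whole table isn't defined there

Fix: Use a subquery: WHERE sold = (SELECT MAX(sold) FROM books)

Corrected query:
SELECT author, sold FROM books WHERE sold = (SELECT MAX(sold) FROM books)

Result:
author | sold 
-------+------
Asimov | 39448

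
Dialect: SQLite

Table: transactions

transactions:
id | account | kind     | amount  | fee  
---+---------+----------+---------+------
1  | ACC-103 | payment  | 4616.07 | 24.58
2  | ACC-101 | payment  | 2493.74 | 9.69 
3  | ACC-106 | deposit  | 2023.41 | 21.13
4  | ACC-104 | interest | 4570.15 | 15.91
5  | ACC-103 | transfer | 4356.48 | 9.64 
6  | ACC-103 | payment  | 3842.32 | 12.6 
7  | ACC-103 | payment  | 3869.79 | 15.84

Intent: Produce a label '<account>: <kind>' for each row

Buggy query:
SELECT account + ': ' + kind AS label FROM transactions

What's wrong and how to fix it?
Bug: '+' is numeric addition; on text columns SQLite converts them to 0 instead of concatenating

Fix: Use the || operator for string concatenation

Corrected query:
SELECT account || ': ' || kind AS label FROM transactions

Result:
label            
-----------------
ACC-103: payment 
ACC-101: payment 
ACC-106: deposit 
ACC-104: interest
ACC-103: transfer
ACC-103: payment 
ACC-103: payment 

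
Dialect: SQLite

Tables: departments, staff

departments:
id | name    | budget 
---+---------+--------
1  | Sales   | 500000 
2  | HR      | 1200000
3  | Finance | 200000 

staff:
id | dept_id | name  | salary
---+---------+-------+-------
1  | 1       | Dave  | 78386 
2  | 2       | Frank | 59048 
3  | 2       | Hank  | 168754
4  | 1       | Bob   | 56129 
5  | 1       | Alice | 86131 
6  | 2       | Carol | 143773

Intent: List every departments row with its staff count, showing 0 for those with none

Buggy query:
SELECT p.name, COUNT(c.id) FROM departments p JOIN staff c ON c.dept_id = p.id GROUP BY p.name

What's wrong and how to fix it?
Bug: INNER JOIN drops departments rows that have no matching staff rows

Fix: Use LEFT JOIN so parents without children still appear (COUNT(c.id) gives 0)

Corrected query:
SELECT p.name, COUNT(c.id) FROM departments p LEFT JOIN staff c ON c.dept_id = p.id GROUP BY p.name

Result:
name    | COUNT(c.id)
--------+------------
Finance | 0          
HR      | 3          
Sales   | 3          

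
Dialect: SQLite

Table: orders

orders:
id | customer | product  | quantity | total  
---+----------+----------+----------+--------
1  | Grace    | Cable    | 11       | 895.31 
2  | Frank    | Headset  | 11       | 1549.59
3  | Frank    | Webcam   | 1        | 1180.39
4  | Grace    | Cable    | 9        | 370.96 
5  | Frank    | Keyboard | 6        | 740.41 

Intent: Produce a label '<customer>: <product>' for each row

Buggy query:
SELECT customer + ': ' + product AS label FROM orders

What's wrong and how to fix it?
Bug: SQLite uses || for string concatenation; + coerces text to numbers (yielding 0)

Fix: Use the || operator for string concatenation

Corrected query:
SELECT customer || ': ' || product AS label FROM orders

Result:
label          
---------------
Grace: Cable   
Frank: Headset 
Frank: Webcam  
Grace: Cable   
Frank: Keyboard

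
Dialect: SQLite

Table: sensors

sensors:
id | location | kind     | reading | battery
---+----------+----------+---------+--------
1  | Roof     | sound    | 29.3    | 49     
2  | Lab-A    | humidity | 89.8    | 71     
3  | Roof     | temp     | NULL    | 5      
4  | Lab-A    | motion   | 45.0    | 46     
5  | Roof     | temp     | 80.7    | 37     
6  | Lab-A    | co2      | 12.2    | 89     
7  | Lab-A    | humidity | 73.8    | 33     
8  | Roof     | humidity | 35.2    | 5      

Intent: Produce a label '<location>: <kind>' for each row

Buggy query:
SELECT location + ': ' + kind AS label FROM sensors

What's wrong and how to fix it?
Bug: SQLite uses || for string concatenation; + coerces text to numbers (yielding 0)

Fix: Replace + with || to concatenate text

Corrected query:
SELECT location || ': ' || kind AS label FROM sensors

Result:
label          
---------------
Roof: sound    
Lab-A: humidity
Roof: temp     
Lab-A: motion  
Roof: temp     
Lab-A: co2     
Lab-A: humidity
Roof: humidity 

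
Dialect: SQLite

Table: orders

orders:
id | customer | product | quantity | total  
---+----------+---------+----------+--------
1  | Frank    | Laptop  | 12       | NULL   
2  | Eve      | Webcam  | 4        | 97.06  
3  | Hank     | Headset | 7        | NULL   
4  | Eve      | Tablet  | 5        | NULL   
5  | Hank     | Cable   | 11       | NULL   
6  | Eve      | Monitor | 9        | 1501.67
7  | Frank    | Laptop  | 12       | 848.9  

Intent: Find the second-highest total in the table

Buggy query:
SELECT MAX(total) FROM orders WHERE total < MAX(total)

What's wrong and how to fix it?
Bug: MAX(total) on the right of the comparison is an aggregate-in-WHERE error

Fix: Put the inner MAX in a scalar subquery

Corrected query:
SELECT MAX(total) FROM orders WHERE total < (SELECT MAX(total) FROM orders)

Result:
MAX(total)
----------
848.9     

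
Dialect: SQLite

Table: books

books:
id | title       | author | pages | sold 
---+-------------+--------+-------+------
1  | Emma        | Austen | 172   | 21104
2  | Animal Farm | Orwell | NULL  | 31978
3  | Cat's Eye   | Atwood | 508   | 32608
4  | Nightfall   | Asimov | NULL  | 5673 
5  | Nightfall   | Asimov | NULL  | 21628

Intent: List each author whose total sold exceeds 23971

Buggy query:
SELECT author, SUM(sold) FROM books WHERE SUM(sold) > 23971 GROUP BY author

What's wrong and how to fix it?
Bug: SUM(sold) is an aggregate, but WHERE filters rows before aggregation

Fix: Use HAVING (which filters groups after aggregation) instead of WHERE

Corrected query:
SELECT author, SUM(sold) FROM books GROUP BY author HAVING SUM(sold) > 23971

Result:
author | SUM(sold)
-------+----------
Asimov | 27301    
Atwood | 32608    
Orwell | 31978    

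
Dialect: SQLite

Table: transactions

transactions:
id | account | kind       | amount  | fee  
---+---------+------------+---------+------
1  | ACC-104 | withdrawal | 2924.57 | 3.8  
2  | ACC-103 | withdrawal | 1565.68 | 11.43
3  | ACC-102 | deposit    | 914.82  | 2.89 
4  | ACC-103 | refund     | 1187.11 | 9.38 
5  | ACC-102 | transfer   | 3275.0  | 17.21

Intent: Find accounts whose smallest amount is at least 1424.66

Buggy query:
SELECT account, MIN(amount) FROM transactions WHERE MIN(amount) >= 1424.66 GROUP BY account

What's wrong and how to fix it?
Bug: MIN() in WHERE is a misuse of aggregate

Fix: Replace WHERE with HAVING after the GROUP BY

Corrected query:
SELECT account, MIN(amount) FROM transactions GROUP BY account HAVING MIN(amount) >= 1424.66

Result:
account | MIN(amount)
--------+------------
ACC-104 | 2924.57    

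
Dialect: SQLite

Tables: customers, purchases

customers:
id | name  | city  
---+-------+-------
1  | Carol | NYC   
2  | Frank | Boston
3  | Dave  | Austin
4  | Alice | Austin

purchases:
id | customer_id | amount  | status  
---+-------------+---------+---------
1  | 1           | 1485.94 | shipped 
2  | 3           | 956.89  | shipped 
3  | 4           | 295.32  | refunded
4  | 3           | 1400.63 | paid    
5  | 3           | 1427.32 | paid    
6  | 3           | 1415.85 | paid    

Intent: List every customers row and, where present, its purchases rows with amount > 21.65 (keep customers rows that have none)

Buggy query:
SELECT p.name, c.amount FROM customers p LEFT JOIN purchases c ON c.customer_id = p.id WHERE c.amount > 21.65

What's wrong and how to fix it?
Bug: Filtering c.amount in WHERE discards the NULL rows produced by LEFT JOIN, turning it into an inner join

Fix: Move the right-table condition into the ON clause so unmatched parents are kept

Corrected query:
SELECT p.name, c.amount FROM customers p LEFT JOIN purchases c ON c.customer_id = p.id AND c.amount > 21.65

Result:
name  | amount 
------+--------
Carol | 1485.94
Frank | NULL   
Dave  | 956.89 
Dave  | 1400.63
Dave  | 1415.85
Dave  | 1427.32
Alice | 295.32 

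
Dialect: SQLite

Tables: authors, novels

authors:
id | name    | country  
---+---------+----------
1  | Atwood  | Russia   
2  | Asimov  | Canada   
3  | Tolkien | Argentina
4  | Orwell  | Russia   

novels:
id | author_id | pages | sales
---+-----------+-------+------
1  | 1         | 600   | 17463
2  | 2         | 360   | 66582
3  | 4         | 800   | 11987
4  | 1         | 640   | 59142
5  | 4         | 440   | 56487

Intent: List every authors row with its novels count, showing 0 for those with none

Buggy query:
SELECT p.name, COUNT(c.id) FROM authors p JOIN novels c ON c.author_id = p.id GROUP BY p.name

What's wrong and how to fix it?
Bug: An inner join excludes parents with zero children

Fix: Use LEFT JOIN so parents without children still appear (COUNT(c.id) gives 0)

Corrected query:
SELECT p.name, COUNT(c.id) FROM authors p LEFT JOIN novels c ON c.author_id = p.id GROUP BY p.name

Result:
name    | COUNT(c.id)
--------+------------
Asimov  | 1          
Atwood  | 2          
Orwell  | 2          
Tolkien | 0          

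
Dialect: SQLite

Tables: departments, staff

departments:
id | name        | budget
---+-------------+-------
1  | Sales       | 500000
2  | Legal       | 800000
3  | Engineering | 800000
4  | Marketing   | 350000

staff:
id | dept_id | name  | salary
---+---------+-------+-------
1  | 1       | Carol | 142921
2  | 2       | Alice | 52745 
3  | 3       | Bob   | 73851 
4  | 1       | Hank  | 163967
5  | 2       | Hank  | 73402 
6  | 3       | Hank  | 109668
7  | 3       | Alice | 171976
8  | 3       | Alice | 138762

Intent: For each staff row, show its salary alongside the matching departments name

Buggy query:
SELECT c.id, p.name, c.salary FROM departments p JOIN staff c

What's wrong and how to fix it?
Bug: Missing join condition: each staff row is matched to all departments rows instead of just its own

Fix: Add ON c.dept_id = p.id to the JOIN

Corrected query:
SELECT c.id, p.name, c.salary FROM departments p JOIN staff c ON c.dept_id = p.id

Result:
id | name        | salary
---+-------------+-------
1  | Sales       | 142921
2  | Legal       | 52745 
3  | Engineering | 73851 
4  | Sales       | 163967
5  | Legal       | 73402 
6  | Engineering | 109668
7  | Engineering | 171976
8  | Engineering | 138762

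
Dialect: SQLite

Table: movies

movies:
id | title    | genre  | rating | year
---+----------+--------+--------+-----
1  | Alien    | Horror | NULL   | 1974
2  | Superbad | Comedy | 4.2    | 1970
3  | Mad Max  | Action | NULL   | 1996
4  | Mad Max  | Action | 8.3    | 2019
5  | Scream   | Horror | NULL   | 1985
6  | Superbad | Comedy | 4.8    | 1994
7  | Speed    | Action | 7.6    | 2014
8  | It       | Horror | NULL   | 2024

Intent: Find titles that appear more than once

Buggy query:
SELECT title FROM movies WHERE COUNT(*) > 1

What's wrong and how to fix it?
Bug: WHERE can't reference COUNT(*); aggregates are computed after WHERE

Fix: GROUP BY title, then filter groups with HAVING COUNT(*) > 1

Corrected query:
SELECT title FROM movies GROUP BY title HAVING COUNT(*) > 1

Result:
title   
--------
Mad Max 
Superbad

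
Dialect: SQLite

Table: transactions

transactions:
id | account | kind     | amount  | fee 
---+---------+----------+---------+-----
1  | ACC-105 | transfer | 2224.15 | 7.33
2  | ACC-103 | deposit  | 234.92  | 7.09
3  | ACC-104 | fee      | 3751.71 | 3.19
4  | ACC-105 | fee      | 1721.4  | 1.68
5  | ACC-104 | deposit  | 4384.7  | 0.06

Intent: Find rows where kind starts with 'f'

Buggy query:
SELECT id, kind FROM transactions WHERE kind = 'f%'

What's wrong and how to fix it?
Bug: '=' compares the literal string including the % character; pattern matching needs LIKE

Fix: Replace '=' with LIKE so 'f%' is treated as a pattern

Corrected query:
SELECT id, kind FROM transactions WHERE kind LIKE 'f%'

Result:
id | kind
---+-----
3  | fee 
4  | fee 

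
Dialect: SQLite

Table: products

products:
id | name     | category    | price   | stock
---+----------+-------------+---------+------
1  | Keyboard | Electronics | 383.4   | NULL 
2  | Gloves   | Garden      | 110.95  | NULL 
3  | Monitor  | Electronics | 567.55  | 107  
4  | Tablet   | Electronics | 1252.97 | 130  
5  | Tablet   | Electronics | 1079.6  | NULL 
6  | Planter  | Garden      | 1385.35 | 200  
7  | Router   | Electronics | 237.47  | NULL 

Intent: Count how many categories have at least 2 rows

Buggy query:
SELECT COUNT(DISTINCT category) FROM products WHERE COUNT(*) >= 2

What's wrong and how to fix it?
Bug: WHERE filters individual rows, not groups, so a group-level COUNT is invalid there

Fix: Group first with HAVING COUNT(*) >= 2, then COUNT the resulting groups

Corrected query:
SELECT COUNT(*) FROM (SELECT category FROM products GROUP BY category HAVING COUNT(*) >= 2)

Result:
COUNT(*)
--------
2       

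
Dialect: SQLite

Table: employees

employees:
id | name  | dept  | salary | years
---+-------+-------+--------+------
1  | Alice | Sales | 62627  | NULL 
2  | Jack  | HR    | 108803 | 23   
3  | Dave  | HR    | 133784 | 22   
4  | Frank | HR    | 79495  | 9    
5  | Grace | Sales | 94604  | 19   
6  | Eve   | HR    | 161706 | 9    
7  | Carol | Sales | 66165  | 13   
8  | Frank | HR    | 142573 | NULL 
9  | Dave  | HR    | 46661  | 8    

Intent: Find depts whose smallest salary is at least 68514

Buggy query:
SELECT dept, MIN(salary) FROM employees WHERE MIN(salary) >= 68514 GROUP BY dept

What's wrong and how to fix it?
Bug: MIN() in WHERE is a misuse of aggregate

Fix: Replace WHERE with HAVING after the GROUP BY

Corrected query:
SELECT dept, MIN(salary) FROM employees GROUP BY dept HAVING MIN(salary) >= 68514

Result:
(no rows)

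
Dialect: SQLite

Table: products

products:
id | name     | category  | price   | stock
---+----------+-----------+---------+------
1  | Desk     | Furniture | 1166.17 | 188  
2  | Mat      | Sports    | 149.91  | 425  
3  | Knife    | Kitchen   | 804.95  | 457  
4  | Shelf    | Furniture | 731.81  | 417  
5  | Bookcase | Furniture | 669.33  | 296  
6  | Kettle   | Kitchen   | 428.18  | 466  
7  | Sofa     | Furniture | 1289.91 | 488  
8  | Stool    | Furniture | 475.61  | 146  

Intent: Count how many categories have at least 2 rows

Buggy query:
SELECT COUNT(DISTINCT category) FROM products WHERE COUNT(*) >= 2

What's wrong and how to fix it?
Bug: COUNT(*) cannot appear in WHERE; the per-group count doesn't exist yet

Fix: Group first with HAVING COUNT(*) >= 2, then COUNT the resulting groups

Corrected query:
SELECT COUNT(*) FROM (SELECT category FROM products GROUP BY category HAVING COUNT(*) >= 2)

Result:
COUNT(*)
--------
2       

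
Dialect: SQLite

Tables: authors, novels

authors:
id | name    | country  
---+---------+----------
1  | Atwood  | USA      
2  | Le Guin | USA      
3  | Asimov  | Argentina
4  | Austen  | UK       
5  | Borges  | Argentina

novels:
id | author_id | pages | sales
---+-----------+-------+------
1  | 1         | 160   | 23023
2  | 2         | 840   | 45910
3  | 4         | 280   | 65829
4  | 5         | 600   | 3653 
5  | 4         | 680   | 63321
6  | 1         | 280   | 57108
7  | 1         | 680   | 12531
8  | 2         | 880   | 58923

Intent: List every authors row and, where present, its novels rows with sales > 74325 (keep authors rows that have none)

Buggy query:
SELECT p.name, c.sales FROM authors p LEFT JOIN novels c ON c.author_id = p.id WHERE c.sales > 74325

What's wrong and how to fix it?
Bug: Filtering c.sales in WHERE discards the NULL rows produced by LEFT JOIN, turning it into an inner join

Fix: Move the right-table condition into the ON clause so unmatched parents are kept

Corrected query:
SELECT p.name, c.sales FROM authors p LEFT JOIN novels c ON c.author_id = p.id AND c.sales > 74325

Result:
name    | sales
--------+------
Atwood  | NULL 
Le Guin | NULL 
Asimov  | NULL 
Austen  | NULL 
Borges  | NULL 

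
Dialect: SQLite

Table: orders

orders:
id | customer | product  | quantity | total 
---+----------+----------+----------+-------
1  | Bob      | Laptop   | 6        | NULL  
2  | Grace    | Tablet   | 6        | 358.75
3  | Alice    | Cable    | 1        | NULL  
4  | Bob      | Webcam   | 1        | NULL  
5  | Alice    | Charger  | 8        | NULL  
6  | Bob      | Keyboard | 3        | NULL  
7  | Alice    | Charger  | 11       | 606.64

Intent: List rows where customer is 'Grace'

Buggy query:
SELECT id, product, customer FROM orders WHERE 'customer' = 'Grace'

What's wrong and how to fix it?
Bug: 'customer' in single quotes is a string literal, not the column; the comparison is literal-vs-literal and never true

Fix: Remove the quotes around the column name (or use double quotes for an identifier)

Corrected query:
SELECT id, product, customer FROM orders WHERE customer = 'Grace'

Result:
id | product | customer
---+---------+---------
2  | Tablet  | Grace   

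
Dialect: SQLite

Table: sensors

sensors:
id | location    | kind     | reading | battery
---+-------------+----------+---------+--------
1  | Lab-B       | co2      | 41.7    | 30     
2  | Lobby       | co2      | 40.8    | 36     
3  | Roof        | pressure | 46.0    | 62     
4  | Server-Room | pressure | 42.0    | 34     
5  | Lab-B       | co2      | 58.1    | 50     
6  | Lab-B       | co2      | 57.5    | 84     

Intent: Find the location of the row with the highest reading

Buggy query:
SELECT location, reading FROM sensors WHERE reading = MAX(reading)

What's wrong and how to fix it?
Bug: MAX(reading) is an aggregate and cannot be used directly in WHERE

Fix: Use a subquery: WHERE reading = (SELECT MAX(reading) FROM sensors)

Corrected query:
SELECT location, reading FROM sensors WHERE reading = (SELECT MAX(reading) FROM sensors)

Result:
location | reading
---------+--------
Lab-B    | 58.1   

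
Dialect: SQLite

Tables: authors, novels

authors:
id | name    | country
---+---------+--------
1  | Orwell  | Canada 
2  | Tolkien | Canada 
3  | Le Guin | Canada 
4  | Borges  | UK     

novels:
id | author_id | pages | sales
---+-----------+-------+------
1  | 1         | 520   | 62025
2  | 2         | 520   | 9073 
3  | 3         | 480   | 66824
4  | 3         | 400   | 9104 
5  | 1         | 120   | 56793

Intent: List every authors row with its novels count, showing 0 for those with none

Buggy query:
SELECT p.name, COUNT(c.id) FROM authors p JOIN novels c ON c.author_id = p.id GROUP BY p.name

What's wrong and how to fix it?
Bug: An inner join excludes parents with zero children

Fix: Use LEFT JOIN so parents without children still appear (COUNT(c.id) gives 0)

Corrected query:
SELECT p.name, COUNT(c.id) FROM authors p LEFT JOIN novels c ON c.author_id = p.id GROUP BY p.name

Result:
name    | COUNT(c.id)
--------+------------
Borges  | 0          
Le Guin | 2          
Orwell  | 2          
Tolkien | 1          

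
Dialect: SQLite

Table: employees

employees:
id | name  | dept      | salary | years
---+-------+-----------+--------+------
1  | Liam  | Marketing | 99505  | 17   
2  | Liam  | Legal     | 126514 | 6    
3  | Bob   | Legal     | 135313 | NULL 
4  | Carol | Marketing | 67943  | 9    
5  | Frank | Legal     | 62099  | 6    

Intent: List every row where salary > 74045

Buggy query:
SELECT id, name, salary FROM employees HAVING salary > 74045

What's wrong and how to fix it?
Bug: HAVING filters the output of aggregation, but this query has no GROUP BY and no aggregate functions, so SQLite rejects it (HAVING clause on a non-aggregate query); the condition here is per row

Fix: Use WHERE for row-level filtering

Corrected query:
SELECT id, name, salary FROM employees WHERE salary > 74045

Result:
id | name | salary
---+------+-------
1  | Liam | 99505 
2  | Liam | 126514
3  | Bob  | 135313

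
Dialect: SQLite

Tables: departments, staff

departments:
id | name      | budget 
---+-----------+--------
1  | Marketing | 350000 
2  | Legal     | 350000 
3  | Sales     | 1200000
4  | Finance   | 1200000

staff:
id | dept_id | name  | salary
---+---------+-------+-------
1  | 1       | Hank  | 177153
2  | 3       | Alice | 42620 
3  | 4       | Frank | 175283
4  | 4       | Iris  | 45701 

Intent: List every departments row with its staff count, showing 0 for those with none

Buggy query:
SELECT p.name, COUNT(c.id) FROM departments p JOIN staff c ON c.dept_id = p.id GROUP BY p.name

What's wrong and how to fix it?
Bug: INNER JOIN drops departments rows that have no matching staff rows

Fix: Use LEFT JOIN so parents without children still appear (COUNT(c.id) gives 0)

Corrected query:
SELECT p.name, COUNT(c.id) FROM departments p LEFT JOIN staff c ON c.dept_id = p.id GROUP BY p.name

Result:
name      | COUNT(c.id)
----------+------------
Finance   | 2          
Legal     | 0          
Marketing | 1          
Sales     | 1          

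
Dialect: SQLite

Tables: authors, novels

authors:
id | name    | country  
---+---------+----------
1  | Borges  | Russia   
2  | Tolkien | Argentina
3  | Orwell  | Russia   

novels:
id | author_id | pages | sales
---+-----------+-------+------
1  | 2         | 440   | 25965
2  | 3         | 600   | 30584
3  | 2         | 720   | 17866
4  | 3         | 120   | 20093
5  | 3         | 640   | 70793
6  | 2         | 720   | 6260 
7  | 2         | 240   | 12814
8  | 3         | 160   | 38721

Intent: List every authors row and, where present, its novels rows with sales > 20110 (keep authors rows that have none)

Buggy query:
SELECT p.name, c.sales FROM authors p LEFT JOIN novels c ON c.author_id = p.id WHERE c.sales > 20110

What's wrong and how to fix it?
Bug: A WHERE condition on the right-hand table after LEFT JOIN drops unmatched parents

Fix: Move the right-table condition into the ON clause so unmatched parents are kept

Corrected query:
SELECT p.name, c.sales FROM authors p LEFT JOIN novels c ON c.author_id = p.id AND c.sales > 20110

Result:
name    | sales
--------+------
Borges  | NULL 
Tolkien | 25965
Orwell  | 30584
Orwell  | 38721
Orwell  | 70793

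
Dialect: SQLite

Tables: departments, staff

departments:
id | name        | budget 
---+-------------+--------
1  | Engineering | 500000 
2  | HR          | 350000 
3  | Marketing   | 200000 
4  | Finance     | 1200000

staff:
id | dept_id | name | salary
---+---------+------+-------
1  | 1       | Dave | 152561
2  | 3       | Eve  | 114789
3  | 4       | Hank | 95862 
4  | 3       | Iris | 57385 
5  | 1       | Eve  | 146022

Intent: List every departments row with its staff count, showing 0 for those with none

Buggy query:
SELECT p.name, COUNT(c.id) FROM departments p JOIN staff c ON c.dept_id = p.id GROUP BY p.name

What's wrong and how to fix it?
Bug: INNER JOIN drops departments rows that have no matching staff rows

Fix: Use LEFT JOIN so parents without children still appear (COUNT(c.id) gives 0)

Corrected query:
SELECT p.name, COUNT(c.id) FROM departments p LEFT JOIN staff c ON c.dept_id = p.id GROUP BY p.name

Result:
name        | COUNT(c.id)
------------+------------
Engineering | 2          
Finance     | 1          
HR          | 0          
Marketing   | 2          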